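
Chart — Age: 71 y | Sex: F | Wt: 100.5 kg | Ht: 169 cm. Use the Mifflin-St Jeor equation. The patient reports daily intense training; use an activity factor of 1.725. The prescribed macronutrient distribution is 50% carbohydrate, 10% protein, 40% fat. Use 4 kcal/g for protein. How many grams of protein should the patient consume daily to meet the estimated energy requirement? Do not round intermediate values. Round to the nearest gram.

67 g/day

Mifflin-St Jeor (female): BMR = 10(100.5) + 6.25(169) − 5(71) − 161 = 1005 + 1056.25 − 355 − 161 = 1545.25 kcal/day.
TEE = 1545.25 × 1.725 = 2665.5563 kcal/day.
Protein energy = 10% × 2665.5563 = 266.5556 kcal.
Protein = 266.5556 ÷ 4 kcal/g = 66.6389 g.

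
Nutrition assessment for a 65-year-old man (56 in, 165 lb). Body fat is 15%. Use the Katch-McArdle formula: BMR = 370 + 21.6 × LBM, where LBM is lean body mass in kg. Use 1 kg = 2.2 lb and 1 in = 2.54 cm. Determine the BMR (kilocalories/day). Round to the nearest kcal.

Convert to metric: weight = 165 ÷ 2.2 = 75 kg; height = 56 × 2.54 = 142.24 cm.
LBM = 75 × (1 − 0.15) = 63.75 kg. Katch-McArdle: BMR = 370 + 21.6 × 63.75 = 1747 kcal/day.

1747 kilocalories/day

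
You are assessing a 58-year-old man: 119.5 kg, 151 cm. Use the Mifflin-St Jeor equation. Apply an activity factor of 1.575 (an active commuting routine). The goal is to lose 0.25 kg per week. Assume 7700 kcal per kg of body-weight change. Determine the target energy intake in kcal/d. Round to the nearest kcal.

2645 kcal/d

Mifflin-St Jeor (male): BMR = 10(119.5) + 6.25(151) − 5(58) + 5 = 1195 + 943.75 − 290 + 5 = 1853.75 kcal/day.
TEE = 1853.75 × 1.575 = 2919.6563 kcal/day.
Required daily deficit = 0.25 × 7700 ÷ 7 = 275 kcal/day.
Target intake = 2919.6563 − 275 = 2644.6563 kcal/day.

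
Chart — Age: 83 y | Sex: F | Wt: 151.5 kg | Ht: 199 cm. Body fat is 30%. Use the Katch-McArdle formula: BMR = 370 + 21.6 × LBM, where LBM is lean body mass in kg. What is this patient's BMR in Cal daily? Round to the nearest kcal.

2661 Cal daily

LBM = 151.5 × (1 − 0.3) = 106.05 kg. Katch-McArdle: BMR = 370 + 21.6 × 106.05 = 2660.68 kcal/day.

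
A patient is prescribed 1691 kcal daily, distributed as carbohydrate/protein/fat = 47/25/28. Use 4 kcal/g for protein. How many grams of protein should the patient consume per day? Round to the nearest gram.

106 g/day

Protein energy = 25% × 1691 = 422.75 kcal.
At 4 kcal/g: 422.75 ÷ 4 = 105.6875 g.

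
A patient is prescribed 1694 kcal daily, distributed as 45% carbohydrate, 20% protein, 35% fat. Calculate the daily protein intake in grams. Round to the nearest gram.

Protein energy = 20% × 1694 = 338.8 kcal.
At 4 kcal/g: 338.8 ÷ 4 = 84.7 g.

85 g/day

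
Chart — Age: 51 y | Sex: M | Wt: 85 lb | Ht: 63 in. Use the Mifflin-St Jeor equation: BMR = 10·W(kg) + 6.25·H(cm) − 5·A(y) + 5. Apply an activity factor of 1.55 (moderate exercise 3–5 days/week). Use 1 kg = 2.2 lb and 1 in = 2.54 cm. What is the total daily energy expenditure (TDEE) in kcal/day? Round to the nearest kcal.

1762 kcal/day

Convert to metric: weight = 85 ÷ 2.2 = 38.6364 kg; height = 63 × 2.54 = 160.02 cm.
Mifflin-St Jeor (male): BMR = 10(38.6364) + 6.25(160.02) − 5(51) + 5 = 386.3636 + 1000.125 − 255 + 5 = 1136.4886 kcal/day.
TEE = BMR × activity factor = 1136.4886 × 1.55 = 1761.5574 kcal/day.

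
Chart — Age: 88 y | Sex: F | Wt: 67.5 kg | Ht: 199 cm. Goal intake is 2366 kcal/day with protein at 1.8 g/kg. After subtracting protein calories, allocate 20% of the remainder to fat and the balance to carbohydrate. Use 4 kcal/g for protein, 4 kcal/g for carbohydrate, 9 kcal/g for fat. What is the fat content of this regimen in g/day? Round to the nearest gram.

42 g/day

Protein = 1.8 × 67.5 = 121.5 g → 121.5 × 4 = 486 kcal.
Non-protein calories = 2366 − 486 = 1880 kcal.
Fat: 20% × 1880 = 376 kcal; carbohydrate: 1504 kcal.
Fat: 376 kcal ÷ 9 kcal/g = 41.7778 g.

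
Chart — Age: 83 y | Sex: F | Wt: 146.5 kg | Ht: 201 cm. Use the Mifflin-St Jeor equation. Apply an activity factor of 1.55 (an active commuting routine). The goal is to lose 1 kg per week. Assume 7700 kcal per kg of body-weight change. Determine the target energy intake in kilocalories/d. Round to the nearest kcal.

Mifflin-St Jeor (female): BMR = 10(146.5) + 6.25(201) − 5(83) − 161 = 1465 + 1256.25 − 415 − 161 = 2145.25 kcal/day.
TEE = 2145.25 × 1.55 = 3325.1375 kcal/day.
Required daily deficit = 1 × 7700 ÷ 7 = 1100 kcal/day.
Target intake = 3325.1375 − 1100 = 2225.1375 kcal/day.

2225 kilocalories/d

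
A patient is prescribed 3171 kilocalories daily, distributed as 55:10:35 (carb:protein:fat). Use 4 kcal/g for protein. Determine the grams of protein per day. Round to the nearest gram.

Protein energy = 10% × 3171 = 317.1 kcal.
At 4 kcal/g: 317.1 ÷ 4 = 79.275 g.

79 g/day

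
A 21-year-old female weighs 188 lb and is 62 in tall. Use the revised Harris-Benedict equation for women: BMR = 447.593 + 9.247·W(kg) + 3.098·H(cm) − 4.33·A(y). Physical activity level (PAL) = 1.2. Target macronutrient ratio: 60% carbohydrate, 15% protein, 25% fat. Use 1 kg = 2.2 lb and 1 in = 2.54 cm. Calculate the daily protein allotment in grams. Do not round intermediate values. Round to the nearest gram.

74 g/day

Convert to metric: weight = 188 ÷ 2.2 = 85.4545 kg; height = 62 × 2.54 = 157.48 cm.
Harris-Benedict: BMR = 447.593 + 9.247(85.4545) + 3.098(157.48) − 4.33(21) = 1634.7342 kcal/day.
TEE = 1634.7342 × 1.2 = 1961.6811 kcal/day.
Protein energy = 15% × 1961.6811 = 294.2522 kcal.
Protein = 294.2522 ÷ 4 kcal/g = 73.563 g.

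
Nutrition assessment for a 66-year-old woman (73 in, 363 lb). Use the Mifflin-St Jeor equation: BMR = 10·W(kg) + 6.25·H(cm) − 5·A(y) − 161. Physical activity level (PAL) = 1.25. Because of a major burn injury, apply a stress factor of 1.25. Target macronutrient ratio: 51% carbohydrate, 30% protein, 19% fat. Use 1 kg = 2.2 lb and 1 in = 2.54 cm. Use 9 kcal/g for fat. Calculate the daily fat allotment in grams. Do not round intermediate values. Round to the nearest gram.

76 g/day

Convert to metric: weight = 363 ÷ 2.2 = 165 kg; height = 73 × 2.54 = 185.42 cm.
Mifflin-St Jeor (female): BMR = 10(165) + 6.25(185.42) − 5(66) − 161 = 1650 + 1158.875 − 330 − 161 = 2317.875 kcal/day.
TEE = 2317.875 × 1.25 = 2897.3438 kcal/day.
With stress factor 1.25: 2897.3438 × 1.25 = 3621.6797 kcal/day.
Fat energy = 19% × 3621.6797 = 688.1191 kcal.
Fat = 688.1191 ÷ 9 kcal/g = 76.4577 g.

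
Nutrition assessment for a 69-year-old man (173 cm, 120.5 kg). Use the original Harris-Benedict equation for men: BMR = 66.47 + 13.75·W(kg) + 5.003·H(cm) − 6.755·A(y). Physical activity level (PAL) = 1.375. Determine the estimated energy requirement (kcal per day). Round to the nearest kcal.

2919 kcal per day

Harris-Benedict: BMR = 66.47 + 13.75(120.5) + 5.003(173) − 6.755(69) = 2122.769 kcal/day.
TEE = BMR × activity factor = 2122.769 × 1.375 = 2918.8074 kcal/day.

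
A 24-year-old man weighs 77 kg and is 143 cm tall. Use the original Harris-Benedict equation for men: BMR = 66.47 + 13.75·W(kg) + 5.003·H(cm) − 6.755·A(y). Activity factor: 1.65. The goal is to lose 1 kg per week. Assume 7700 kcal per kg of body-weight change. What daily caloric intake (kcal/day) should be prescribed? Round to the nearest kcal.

1670 kcal/day

Harris-Benedict: BMR = 66.47 + 13.75(77) + 5.003(143) − 6.755(24) = 1678.529 kcal/day.
TEE = 1678.529 × 1.65 = 2769.5729 kcal/day.
Required daily deficit = 1 × 7700 ÷ 7 = 1100 kcal/day.
Target intake = 2769.5729 − 1100 = 1669.5729 kcal/day.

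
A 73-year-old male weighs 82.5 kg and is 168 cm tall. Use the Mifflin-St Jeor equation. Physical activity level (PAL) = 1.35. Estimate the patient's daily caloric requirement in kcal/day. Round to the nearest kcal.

Mifflin-St Jeor (male): BMR = 10(82.5) + 6.25(168) − 5(73) + 5 = 825 + 1050 − 365 + 5 = 1515 kcal/day.
TEE = BMR × activity factor = 1515 × 1.35 = 2045.25 kcal/day.

2045 kcal/day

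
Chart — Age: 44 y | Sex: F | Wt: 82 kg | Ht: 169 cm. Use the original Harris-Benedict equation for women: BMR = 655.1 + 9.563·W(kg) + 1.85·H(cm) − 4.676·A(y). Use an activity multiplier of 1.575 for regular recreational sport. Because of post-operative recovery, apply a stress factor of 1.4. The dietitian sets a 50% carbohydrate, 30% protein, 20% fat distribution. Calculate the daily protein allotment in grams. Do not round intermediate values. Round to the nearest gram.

256 g/day

Harris-Benedict: BMR = 655.1 + 9.563(82) + 1.85(169) − 4.676(44) = 1546.172 kcal/day.
TEE = 1546.172 × 1.575 = 2435.2209 kcal/day.
With stress factor 1.4: 2435.2209 × 1.4 = 3409.3093 kcal/day.
Protein energy = 30% × 3409.3093 = 1022.7928 kcal.
Protein = 1022.7928 ÷ 4 kcal/g = 255.6982 g.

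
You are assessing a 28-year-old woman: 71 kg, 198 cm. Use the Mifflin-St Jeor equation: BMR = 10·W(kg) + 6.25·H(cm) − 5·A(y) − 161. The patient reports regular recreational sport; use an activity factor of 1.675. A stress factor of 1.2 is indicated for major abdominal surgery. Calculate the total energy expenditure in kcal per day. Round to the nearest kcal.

3309 kcal per day

Mifflin-St Jeor (female): BMR = 10(71) + 6.25(198) − 5(28) − 161 = 710 + 1237.5 − 140 − 161 = 1646.5 kcal/day.
TEE = BMR × activity factor = 1646.5 × 1.675 = 2757.8875 kcal/day.
Apply stress factor: 2757.8875 × 1.2 = 3309.465 kcal/day.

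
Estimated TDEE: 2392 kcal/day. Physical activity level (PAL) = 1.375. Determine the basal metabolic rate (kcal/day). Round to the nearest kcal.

1740 kcal/day

BMR = TEE ÷ activity factor = 2392 ÷ 1.375 = 1739.6364 kcal/day.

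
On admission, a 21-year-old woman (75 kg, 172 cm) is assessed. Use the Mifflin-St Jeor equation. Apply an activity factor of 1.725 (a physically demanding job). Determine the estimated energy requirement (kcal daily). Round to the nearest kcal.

2689 kcal daily

Mifflin-St Jeor (female): BMR = 10(75) + 6.25(172) − 5(21) − 161 = 750 + 1075 − 105 − 161 = 1559 kcal/day.
TEE = BMR × activity factor = 1559 × 1.725 = 2689.275 kcal/day.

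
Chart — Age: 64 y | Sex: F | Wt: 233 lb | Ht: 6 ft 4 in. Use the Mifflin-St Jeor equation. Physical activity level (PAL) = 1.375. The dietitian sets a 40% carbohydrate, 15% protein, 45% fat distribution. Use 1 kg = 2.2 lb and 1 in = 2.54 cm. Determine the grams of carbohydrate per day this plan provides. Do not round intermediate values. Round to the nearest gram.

Convert to metric: weight = 233 ÷ 2.2 = 105.9091 kg; height = (6×12 + 4) × 2.54 = 76 × 2.54 = 193.04 cm.
Mifflin-St Jeor (female): BMR = 10(105.9091) + 6.25(193.04) − 5(64) − 161 = 1059.0909 + 1206.5 − 320 − 161 = 1784.5909 kcal/day.
TEE = 1784.5909 × 1.375 = 2453.8125 kcal/day.
Carbohydrate energy = 40% × 2453.8125 = 981.525 kcal.
Carbohydrate = 981.525 ÷ 4 kcal/g = 245.3813 g.

245 g/day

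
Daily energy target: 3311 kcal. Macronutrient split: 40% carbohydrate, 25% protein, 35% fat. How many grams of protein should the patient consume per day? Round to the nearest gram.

207 g/day

Protein energy = 25% × 3311 = 827.75 kcal.
At 4 kcal/g: 827.75 ÷ 4 = 206.9375 g.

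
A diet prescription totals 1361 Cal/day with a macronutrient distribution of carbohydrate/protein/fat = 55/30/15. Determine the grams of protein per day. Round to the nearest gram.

Protein energy = 30% × 1361 = 408.3 kcal.
At 4 kcal/g: 408.3 ÷ 4 = 102.075 g.

102 g/day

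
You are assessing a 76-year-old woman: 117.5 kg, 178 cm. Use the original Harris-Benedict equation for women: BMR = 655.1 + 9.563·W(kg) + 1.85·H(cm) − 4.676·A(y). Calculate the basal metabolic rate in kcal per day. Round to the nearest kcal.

Harris-Benedict: BMR = 655.1 + 9.563(117.5) + 1.85(178) − 4.676(76) = 1752.6765 kcal/day.

1753 kcal per day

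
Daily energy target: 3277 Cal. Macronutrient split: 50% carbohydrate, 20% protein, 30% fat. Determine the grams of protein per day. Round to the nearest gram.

164 g/day

Protein energy = 20% × 3277 = 655.4 kcal.
At 4 kcal/g: 655.4 ÷ 4 = 163.85 g.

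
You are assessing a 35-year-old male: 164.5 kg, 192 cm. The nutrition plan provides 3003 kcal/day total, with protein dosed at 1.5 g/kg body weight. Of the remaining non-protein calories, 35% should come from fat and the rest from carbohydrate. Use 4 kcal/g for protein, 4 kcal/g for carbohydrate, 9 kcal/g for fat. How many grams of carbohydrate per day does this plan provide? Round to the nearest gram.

Protein = 1.5 × 164.5 = 246.75 g → 246.75 × 4 = 987 kcal.
Non-protein calories = 3003 − 987 = 2016 kcal.
Fat: 35% × 2016 = 705.6 kcal; carbohydrate: 1310.4 kcal.
Carbohydrate: 1310.4 kcal ÷ 4 kcal/g = 327.6 g.

328 g/day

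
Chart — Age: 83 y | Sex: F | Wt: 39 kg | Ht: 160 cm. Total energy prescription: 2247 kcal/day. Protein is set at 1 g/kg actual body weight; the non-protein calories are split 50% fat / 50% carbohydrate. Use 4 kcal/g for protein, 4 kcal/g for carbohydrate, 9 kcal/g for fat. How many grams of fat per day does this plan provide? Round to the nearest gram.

116 g/day

Protein = 1 × 39 = 39 g → 39 × 4 = 156 kcal.
Non-protein calories = 2247 − 156 = 2091 kcal.
Fat: 50% × 2091 = 1045.5 kcal; carbohydrate: 1045.5 kcal.
Fat: 1045.5 kcal ÷ 9 kcal/g = 116.1667 g.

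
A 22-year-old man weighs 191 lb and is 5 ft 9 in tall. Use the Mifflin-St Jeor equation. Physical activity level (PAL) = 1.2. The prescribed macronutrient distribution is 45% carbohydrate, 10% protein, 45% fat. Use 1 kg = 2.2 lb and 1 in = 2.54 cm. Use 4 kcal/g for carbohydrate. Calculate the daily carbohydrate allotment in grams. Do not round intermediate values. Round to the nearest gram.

Convert to metric: weight = 191 ÷ 2.2 = 86.8182 kg; height = (5×12 + 9) × 2.54 = 69 × 2.54 = 175.26 cm.
Mifflin-St Jeor (male): BMR = 10(86.8182) + 6.25(175.26) − 5(22) + 5 = 868.1818 + 1095.375 − 110 + 5 = 1858.5568 kcal/day.
TEE = 1858.5568 × 1.2 = 2230.2682 kcal/day.
Carbohydrate energy = 45% × 2230.2682 = 1003.6207 kcal.
Carbohydrate = 1003.6207 ÷ 4 kcal/g = 250.9052 g.

251 g/day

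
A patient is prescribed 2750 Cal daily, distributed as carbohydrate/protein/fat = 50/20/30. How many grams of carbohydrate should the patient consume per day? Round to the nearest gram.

Carbohydrate energy = 50% × 2750 = 1375 kcal.
At 4 kcal/g: 1375 ÷ 4 = 343.75 g.

344 g/day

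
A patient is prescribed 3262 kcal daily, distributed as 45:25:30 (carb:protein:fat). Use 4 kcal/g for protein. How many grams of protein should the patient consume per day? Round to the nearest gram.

204 g/day

Protein energy = 25% × 3262 = 815.5 kcal.
At 4 kcal/g: 815.5 ÷ 4 = 203.875 g.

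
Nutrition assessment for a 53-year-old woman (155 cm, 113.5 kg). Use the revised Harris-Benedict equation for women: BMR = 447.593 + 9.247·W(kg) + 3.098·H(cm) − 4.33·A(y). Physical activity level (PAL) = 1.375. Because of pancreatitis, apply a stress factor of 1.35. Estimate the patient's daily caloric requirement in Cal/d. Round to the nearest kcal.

Harris-Benedict: BMR = 447.593 + 9.247(113.5) + 3.098(155) − 4.33(53) = 1747.8275 kcal/day.
TEE = BMR × activity factor = 1747.8275 × 1.375 = 2403.2628 kcal/day.
Apply stress factor: 2403.2628 × 1.35 = 3244.4048 kcal/day.

3244 Cal/d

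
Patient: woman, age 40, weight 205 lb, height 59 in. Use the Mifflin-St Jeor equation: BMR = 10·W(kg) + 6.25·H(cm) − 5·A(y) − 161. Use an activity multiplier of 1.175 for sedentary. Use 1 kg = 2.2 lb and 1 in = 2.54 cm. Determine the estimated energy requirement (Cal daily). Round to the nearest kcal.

1771 Cal daily

Convert to metric: weight = 205 ÷ 2.2 = 93.1818 kg; height = 59 × 2.54 = 149.86 cm.
Mifflin-St Jeor (female): BMR = 10(93.1818) + 6.25(149.86) − 5(40) − 161 = 931.8182 + 936.625 − 200 − 161 = 1507.4432 kcal/day.
TEE = BMR × activity factor = 1507.4432 × 1.175 = 1771.2457 kcal/day.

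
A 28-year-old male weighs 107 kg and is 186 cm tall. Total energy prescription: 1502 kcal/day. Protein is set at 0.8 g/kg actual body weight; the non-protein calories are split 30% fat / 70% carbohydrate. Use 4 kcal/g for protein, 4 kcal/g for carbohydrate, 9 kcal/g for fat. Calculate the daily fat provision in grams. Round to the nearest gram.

Protein = 0.8 × 107 = 85.6 g → 85.6 × 4 = 342.4 kcal.
Non-protein calories = 1502 − 342.4 = 1159.6 kcal.
Fat: 30% × 1159.6 = 347.88 kcal; carbohydrate: 811.72 kcal.
Fat: 347.88 kcal ÷ 9 kcal/g = 38.6533 g.

39 g/day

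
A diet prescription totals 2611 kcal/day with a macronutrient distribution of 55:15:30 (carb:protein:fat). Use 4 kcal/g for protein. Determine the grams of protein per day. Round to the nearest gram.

98 g/day

Protein energy = 15% × 2611 = 391.65 kcal.
At 4 kcal/g: 391.65 ÷ 4 = 97.9125 g.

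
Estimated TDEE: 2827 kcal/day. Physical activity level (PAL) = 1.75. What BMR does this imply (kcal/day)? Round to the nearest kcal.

BMR = TEE ÷ activity factor = 2827 ÷ 1.75 = 1615.4286 kcal/day.

1615 kcal/day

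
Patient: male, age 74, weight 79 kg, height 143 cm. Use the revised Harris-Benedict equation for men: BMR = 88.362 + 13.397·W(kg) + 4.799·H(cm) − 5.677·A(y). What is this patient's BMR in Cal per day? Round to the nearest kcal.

1413 Cal per day

Harris-Benedict: BMR = 88.362 + 13.397(79) + 4.799(143) − 5.677(74) = 1412.884 kcal/day.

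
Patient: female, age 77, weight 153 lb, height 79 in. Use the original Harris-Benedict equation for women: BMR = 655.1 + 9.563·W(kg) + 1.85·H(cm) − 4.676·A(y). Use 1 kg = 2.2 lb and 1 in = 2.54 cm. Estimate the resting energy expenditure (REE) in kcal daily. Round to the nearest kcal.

1331 kcal daily

Convert to metric: weight = 153 ÷ 2.2 = 69.5455 kg; height = 79 × 2.54 = 200.66 cm.
Harris-Benedict: BMR = 655.1 + 9.563(69.5455) + 1.85(200.66) − 4.676(77) = 1331.3322 kcal/day.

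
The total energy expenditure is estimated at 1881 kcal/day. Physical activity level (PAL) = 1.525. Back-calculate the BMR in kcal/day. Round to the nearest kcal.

1233 kcal/day

BMR = TEE ÷ activity factor = 1881 ÷ 1.525 = 1233.4426 kcal/day.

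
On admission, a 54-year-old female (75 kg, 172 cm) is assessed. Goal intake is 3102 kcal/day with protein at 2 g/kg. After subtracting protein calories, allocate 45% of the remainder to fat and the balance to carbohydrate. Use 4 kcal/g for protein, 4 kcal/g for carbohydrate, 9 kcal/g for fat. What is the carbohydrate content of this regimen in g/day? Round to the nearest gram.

Protein = 2 × 75 = 150 g → 150 × 4 = 600 kcal.
Non-protein calories = 3102 − 600 = 2502 kcal.
Fat: 45% × 2502 = 1125.9 kcal; carbohydrate: 1376.1 kcal.
Carbohydrate: 1376.1 kcal ÷ 4 kcal/g = 344.025 g.

344 g/day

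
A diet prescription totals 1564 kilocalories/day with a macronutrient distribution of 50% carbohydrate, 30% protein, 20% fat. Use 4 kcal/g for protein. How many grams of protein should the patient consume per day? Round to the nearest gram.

Protein energy = 30% × 1564 = 469.2 kcal.
At 4 kcal/g: 469.2 ÷ 4 = 117.3 g.

117 g/day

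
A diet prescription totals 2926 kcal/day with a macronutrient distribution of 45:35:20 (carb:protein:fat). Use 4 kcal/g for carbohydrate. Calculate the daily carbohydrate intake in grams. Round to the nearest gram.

329 g/day

Carbohydrate energy = 45% × 2926 = 1316.7 kcal.
At 4 kcal/g: 1316.7 ÷ 4 = 329.175 g.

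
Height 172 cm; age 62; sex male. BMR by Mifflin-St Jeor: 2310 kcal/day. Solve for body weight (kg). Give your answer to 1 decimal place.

2310 = 10·W + 6.25(172) − 5(62) + 5
10·W = 2310 − 770 = 1540, so W = 154 kg.

154.0 kg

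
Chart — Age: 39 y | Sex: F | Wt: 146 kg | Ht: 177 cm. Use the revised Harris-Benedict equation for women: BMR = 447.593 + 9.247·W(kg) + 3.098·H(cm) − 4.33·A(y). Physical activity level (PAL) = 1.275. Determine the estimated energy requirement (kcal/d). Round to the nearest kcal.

2776 kcal/d

Harris-Benedict: BMR = 447.593 + 9.247(146) + 3.098(177) − 4.33(39) = 2177.131 kcal/day.
TEE = BMR × activity factor = 2177.131 × 1.275 = 2775.842 kcal/day.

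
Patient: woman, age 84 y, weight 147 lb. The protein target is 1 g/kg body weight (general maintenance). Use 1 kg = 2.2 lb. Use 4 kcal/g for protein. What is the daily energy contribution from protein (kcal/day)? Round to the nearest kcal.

Weight in kg = 147 ÷ 2.2 = 66.8182 kg.
Protein = 1 g/kg × 66.8182 kg = 66.8182 g/day.
Protein energy = 66.8182 g × 4 kcal/g = 267.2727 kcal/day.

267 kcal/day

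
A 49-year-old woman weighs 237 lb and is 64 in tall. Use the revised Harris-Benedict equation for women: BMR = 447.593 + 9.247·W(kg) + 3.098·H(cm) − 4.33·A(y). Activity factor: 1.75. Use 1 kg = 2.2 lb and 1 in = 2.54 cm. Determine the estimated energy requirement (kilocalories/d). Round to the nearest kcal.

Convert to metric: weight = 237 ÷ 2.2 = 107.7273 kg; height = 64 × 2.54 = 162.56 cm.
Harris-Benedict: BMR = 447.593 + 9.247(107.7273) + 3.098(162.56) − 4.33(49) = 1735.188 kcal/day.
TEE = BMR × activity factor = 1735.188 × 1.75 = 3036.5789 kcal/day.

3037 kilocalories/d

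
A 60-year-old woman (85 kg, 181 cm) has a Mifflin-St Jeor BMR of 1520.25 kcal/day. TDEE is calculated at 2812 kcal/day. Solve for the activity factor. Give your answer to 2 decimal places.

1.85

Activity factor = TEE ÷ BMR = 2812 ÷ 1520.25 = 1.85.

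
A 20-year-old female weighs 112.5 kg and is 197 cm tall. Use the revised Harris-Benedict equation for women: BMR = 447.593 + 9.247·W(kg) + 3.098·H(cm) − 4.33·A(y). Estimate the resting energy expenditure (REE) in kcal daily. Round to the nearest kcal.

2012 kcal daily

Harris-Benedict: BMR = 447.593 + 9.247(112.5) + 3.098(197) − 4.33(20) = 2011.5865 kcal/day.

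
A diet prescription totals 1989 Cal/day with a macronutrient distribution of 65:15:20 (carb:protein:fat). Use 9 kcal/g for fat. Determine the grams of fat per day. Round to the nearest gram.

Fat energy = 20% × 1989 = 397.8 kcal.
At 9 kcal/g: 397.8 ÷ 9 = 44.2 g.

44 g/day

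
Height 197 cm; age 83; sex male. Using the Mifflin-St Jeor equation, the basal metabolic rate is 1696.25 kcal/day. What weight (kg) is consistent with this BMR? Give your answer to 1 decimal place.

87.5 kg

1696.25 = 10·W + 6.25(197) − 5(83) + 5
10·W = 1696.25 − 821.25 = 875, so W = 87.5 kg.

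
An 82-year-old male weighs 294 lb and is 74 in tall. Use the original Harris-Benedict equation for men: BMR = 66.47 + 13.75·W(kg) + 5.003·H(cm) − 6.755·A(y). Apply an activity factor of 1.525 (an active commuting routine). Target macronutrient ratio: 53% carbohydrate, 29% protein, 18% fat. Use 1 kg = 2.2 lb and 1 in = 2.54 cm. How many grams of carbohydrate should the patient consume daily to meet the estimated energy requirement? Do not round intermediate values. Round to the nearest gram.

463 g/day

Convert to metric: weight = 294 ÷ 2.2 = 133.6364 kg; height = 74 × 2.54 = 187.96 cm.
Harris-Benedict: BMR = 66.47 + 13.75(133.6364) + 5.003(187.96) − 6.755(82) = 2290.4239 kcal/day.
TEE = 2290.4239 × 1.525 = 3492.8964 kcal/day.
Carbohydrate energy = 53% × 3492.8964 = 1851.2351 kcal.
Carbohydrate = 1851.2351 ÷ 4 kcal/g = 462.8088 g.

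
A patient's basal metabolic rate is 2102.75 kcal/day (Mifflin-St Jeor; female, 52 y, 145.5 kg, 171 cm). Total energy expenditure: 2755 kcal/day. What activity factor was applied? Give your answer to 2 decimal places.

Activity factor = TEE ÷ BMR = 2755 ÷ 2102.75 = 1.31.

1.31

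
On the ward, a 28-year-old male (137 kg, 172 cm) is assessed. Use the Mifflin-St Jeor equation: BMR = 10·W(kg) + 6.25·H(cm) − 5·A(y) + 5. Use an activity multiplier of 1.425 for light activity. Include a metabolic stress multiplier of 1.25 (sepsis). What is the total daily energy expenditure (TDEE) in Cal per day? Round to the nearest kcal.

4115 Cal per day

Mifflin-St Jeor (male): BMR = 10(137) + 6.25(172) − 5(28) + 5 = 1370 + 1075 − 140 + 5 = 2310 kcal/day.
TEE = BMR × activity factor = 2310 × 1.425 = 3291.75 kcal/day.
Apply stress factor: 3291.75 × 1.25 = 4114.6875 kcal/day.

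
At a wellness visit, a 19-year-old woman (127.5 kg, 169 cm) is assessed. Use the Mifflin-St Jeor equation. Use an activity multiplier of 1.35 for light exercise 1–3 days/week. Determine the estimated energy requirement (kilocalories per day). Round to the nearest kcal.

Mifflin-St Jeor (female): BMR = 10(127.5) + 6.25(169) − 5(19) − 161 = 1275 + 1056.25 − 95 − 161 = 2075.25 kcal/day.
TEE = BMR × activity factor = 2075.25 × 1.35 = 2801.5875 kcal/day.

2802 kilocalories per day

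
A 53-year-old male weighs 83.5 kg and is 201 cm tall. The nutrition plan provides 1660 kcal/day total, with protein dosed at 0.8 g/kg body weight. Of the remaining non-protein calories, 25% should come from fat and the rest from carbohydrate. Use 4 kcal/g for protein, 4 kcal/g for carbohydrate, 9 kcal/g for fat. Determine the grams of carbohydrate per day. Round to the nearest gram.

261 g/day

Protein = 0.8 × 83.5 = 66.8 g → 66.8 × 4 = 267.2 kcal.
Non-protein calories = 1660 − 267.2 = 1392.8 kcal.
Fat: 25% × 1392.8 = 348.2 kcal; carbohydrate: 1044.6 kcal.
Carbohydrate: 1044.6 kcal ÷ 4 kcal/g = 261.15 g.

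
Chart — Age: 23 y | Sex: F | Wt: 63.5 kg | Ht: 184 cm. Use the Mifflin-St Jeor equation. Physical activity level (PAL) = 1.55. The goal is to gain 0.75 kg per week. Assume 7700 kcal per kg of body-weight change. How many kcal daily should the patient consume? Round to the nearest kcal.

Mifflin-St Jeor (female): BMR = 10(63.5) + 6.25(184) − 5(23) − 161 = 635 + 1150 − 115 − 161 = 1509 kcal/day.
TEE = 1509 × 1.55 = 2338.95 kcal/day.
Required daily surplus = 0.75 × 7700 ÷ 7 = 825 kcal/day.
Target intake = 2338.95 + 825 = 3163.95 kcal/day.

3164 kcal daily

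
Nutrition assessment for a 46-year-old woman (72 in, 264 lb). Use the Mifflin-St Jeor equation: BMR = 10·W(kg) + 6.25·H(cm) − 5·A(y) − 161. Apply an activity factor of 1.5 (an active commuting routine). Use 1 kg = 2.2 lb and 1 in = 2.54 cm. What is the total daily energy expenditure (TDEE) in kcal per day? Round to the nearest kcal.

2928 kcal per day

Convert to metric: weight = 264 ÷ 2.2 = 120 kg; height = 72 × 2.54 = 182.88 cm.
Mifflin-St Jeor (female): BMR = 10(120) + 6.25(182.88) − 5(46) − 161 = 1200 + 1143 − 230 − 161 = 1952 kcal/day.
TEE = BMR × activity factor = 1952 × 1.5 = 2928 kcal/day.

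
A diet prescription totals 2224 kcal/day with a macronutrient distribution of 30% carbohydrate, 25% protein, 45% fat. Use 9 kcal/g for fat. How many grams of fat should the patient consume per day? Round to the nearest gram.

111 g/day

Fat energy = 45% × 2224 = 1000.8 kcal.
At 9 kcal/g: 1000.8 ÷ 9 = 111.2 g.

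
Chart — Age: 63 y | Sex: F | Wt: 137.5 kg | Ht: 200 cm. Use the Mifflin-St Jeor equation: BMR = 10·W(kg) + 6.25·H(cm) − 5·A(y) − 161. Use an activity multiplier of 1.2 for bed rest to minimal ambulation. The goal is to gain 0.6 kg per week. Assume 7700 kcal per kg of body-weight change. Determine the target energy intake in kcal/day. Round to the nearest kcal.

3239 kcal/day

Mifflin-St Jeor (female): BMR = 10(137.5) + 6.25(200) − 5(63) − 161 = 1375 + 1250 − 315 − 161 = 2149 kcal/day.
TEE = 2149 × 1.2 = 2578.8 kcal/day.
Required daily surplus = 0.6 × 7700 ÷ 7 = 660 kcal/day.
Target intake = 2578.8 + 660 = 3238.8 kcal/day.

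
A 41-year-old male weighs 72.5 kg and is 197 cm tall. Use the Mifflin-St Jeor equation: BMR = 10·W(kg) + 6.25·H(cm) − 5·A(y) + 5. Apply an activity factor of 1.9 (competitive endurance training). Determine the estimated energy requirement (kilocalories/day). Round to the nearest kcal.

3337 kilocalories/day

Mifflin-St Jeor (male): BMR = 10(72.5) + 6.25(197) − 5(41) + 5 = 725 + 1231.25 − 205 + 5 = 1756.25 kcal/day.
TEE = BMR × activity factor = 1756.25 × 1.9 = 3336.875 kcal/day.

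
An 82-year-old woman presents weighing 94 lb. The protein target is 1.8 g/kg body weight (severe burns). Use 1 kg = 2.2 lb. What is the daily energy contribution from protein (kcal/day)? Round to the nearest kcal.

Weight in kg = 94 ÷ 2.2 = 42.7273 kg.
Protein = 1.8 g/kg × 42.7273 kg = 76.9091 g/day.
Protein energy = 76.9091 g × 4 kcal/g = 307.6364 kcal/day.

308 kcal/day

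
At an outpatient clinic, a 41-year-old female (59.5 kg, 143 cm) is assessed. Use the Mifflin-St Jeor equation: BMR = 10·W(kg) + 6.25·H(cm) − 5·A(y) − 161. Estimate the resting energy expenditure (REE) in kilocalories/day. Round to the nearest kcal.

Mifflin-St Jeor (female): BMR = 10(59.5) + 6.25(143) − 5(41) − 161 = 595 + 893.75 − 205 − 161 = 1122.75 kcal/day.

1123 kilocalories/day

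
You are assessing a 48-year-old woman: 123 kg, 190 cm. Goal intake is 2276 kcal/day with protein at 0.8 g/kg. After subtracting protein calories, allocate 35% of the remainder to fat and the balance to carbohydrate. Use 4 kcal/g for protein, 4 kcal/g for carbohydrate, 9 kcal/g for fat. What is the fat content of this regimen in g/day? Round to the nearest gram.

Protein = 0.8 × 123 = 98.4 g → 98.4 × 4 = 393.6 kcal.
Non-protein calories = 2276 − 393.6 = 1882.4 kcal.
Fat: 35% × 1882.4 = 658.84 kcal; carbohydrate: 1223.56 kcal.
Fat: 658.84 kcal ÷ 9 kcal/g = 73.2044 g.

73 g/day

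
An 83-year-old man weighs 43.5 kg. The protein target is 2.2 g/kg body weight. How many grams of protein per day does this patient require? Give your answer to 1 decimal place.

95.7 g/day

Protein = 2.2 g/kg × 43.5 kg = 95.7 g/day.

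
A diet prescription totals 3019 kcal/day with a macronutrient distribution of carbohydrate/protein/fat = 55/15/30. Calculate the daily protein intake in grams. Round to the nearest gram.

113 g/day

Protein energy = 15% × 3019 = 452.85 kcal.
At 4 kcal/g: 452.85 ÷ 4 = 113.2125 g.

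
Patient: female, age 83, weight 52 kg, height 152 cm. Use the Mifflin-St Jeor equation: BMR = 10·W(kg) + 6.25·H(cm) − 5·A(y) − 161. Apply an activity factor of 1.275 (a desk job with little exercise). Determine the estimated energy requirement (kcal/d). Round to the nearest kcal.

Mifflin-St Jeor (female): BMR = 10(52) + 6.25(152) − 5(83) − 161 = 520 + 950 − 415 − 161 = 894 kcal/day.
TEE = BMR × activity factor = 894 × 1.275 = 1139.85 kcal/day.

1140 kcal/d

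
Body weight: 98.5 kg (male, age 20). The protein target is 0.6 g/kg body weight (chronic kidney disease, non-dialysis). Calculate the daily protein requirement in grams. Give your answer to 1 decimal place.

Protein = 0.6 g/kg × 98.5 kg = 59.1 g/day.

59.1 g/day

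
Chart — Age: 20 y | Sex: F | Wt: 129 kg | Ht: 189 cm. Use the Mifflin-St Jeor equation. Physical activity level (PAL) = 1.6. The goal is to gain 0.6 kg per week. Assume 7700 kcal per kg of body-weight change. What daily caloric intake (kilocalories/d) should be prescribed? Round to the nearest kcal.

Mifflin-St Jeor (female): BMR = 10(129) + 6.25(189) − 5(20) − 161 = 1290 + 1181.25 − 100 − 161 = 2210.25 kcal/day.
TEE = 2210.25 × 1.6 = 3536.4 kcal/day.
Required daily surplus = 0.6 × 7700 ÷ 7 = 660 kcal/day.
Target intake = 3536.4 + 660 = 4196.4 kcal/day.

4196 kilocalories/d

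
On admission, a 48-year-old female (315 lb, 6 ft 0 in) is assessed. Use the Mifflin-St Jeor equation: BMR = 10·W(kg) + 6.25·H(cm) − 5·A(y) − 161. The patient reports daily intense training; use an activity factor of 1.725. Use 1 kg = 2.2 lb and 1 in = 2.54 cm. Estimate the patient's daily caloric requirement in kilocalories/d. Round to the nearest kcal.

Convert to metric: weight = 315 ÷ 2.2 = 143.1818 kg; height = (6×12 + 0) × 2.54 = 72 × 2.54 = 182.88 cm.
Mifflin-St Jeor (female): BMR = 10(143.1818) + 6.25(182.88) − 5(48) − 161 = 1431.8182 + 1143 − 240 − 161 = 2173.8182 kcal/day.
TEE = BMR × activity factor = 2173.8182 × 1.725 = 3749.8364 kcal/day.

3750 kilocalories/d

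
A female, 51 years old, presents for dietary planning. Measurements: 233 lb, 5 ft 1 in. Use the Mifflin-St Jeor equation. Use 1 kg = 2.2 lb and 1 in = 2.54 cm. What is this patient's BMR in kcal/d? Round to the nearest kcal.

1611 kcal/d

Convert to metric: weight = 233 ÷ 2.2 = 105.9091 kg; height = (5×12 + 1) × 2.54 = 61 × 2.54 = 154.94 cm.
Mifflin-St Jeor (female): BMR = 10(105.9091) + 6.25(154.94) − 5(51) − 161 = 1059.0909 + 968.375 − 255 − 161 = 1611.4659 kcal/day.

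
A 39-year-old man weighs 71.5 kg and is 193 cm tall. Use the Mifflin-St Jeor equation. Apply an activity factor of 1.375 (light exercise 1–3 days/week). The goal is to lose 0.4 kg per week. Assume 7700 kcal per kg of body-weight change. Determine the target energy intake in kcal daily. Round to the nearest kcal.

1940 kcal daily

Mifflin-St Jeor (male): BMR = 10(71.5) + 6.25(193) − 5(39) + 5 = 715 + 1206.25 − 195 + 5 = 1731.25 kcal/day.
TEE = 1731.25 × 1.375 = 2380.4688 kcal/day.
Required daily deficit = 0.4 × 7700 ÷ 7 = 440 kcal/day.
Target intake = 2380.4688 − 440 = 1940.4688 kcal/day.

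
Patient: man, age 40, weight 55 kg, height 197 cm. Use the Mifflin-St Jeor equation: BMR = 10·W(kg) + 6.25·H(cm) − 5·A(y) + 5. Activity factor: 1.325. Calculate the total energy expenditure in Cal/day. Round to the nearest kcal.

2102 Cal/day

Mifflin-St Jeor (male): BMR = 10(55) + 6.25(197) − 5(40) + 5 = 550 + 1231.25 − 200 + 5 = 1586.25 kcal/day.
TEE = BMR × activity factor = 1586.25 × 1.325 = 2101.7813 kcal/day.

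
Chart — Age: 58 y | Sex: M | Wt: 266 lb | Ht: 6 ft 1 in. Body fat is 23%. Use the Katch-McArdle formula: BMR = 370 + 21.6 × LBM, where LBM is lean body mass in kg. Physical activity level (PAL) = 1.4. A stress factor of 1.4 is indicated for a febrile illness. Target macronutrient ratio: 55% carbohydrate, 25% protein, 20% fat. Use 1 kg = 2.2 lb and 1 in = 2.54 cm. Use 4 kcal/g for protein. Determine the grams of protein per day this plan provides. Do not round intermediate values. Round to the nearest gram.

292 g/day

Convert to metric: weight = 266 ÷ 2.2 = 120.9091 kg; height = (6×12 + 1) × 2.54 = 73 × 2.54 = 185.42 cm.
LBM = 120.9091 × (1 − 0.23) = 93.1 kg. Katch-McArdle: BMR = 370 + 21.6 × 93.1 = 2380.96 kcal/day.
TEE = 2380.96 × 1.4 = 3333.344 kcal/day.
With stress factor 1.4: 3333.344 × 1.4 = 4666.6816 kcal/day.
Protein energy = 25% × 4666.6816 = 1166.6704 kcal.
Protein = 1166.6704 ÷ 4 kcal/g = 291.6676 g.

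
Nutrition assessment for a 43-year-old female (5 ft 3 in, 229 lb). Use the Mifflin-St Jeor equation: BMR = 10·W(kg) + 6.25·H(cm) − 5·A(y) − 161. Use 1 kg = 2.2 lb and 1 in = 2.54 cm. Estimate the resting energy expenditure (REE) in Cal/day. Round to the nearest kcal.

1665 Cal/day

Convert to metric: weight = 229 ÷ 2.2 = 104.0909 kg; height = (5×12 + 3) × 2.54 = 63 × 2.54 = 160.02 cm.
Mifflin-St Jeor (female): BMR = 10(104.0909) + 6.25(160.02) − 5(43) − 161 = 1040.9091 + 1000.125 − 215 − 161 = 1665.0341 kcal/day.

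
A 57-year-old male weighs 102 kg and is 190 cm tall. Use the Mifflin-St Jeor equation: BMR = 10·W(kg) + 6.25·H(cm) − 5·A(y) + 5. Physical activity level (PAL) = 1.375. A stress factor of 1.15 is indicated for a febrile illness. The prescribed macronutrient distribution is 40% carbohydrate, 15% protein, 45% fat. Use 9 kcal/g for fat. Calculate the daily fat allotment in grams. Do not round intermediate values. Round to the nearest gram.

Mifflin-St Jeor (male): BMR = 10(102) + 6.25(190) − 5(57) + 5 = 1020 + 1187.5 − 285 + 5 = 1927.5 kcal/day.
TEE = 1927.5 × 1.375 = 2650.3125 kcal/day.
With stress factor 1.15: 2650.3125 × 1.15 = 3047.8594 kcal/day.
Fat energy = 45% × 3047.8594 = 1371.5367 kcal.
Fat = 1371.5367 ÷ 9 kcal/g = 152.393 g.

152 g/day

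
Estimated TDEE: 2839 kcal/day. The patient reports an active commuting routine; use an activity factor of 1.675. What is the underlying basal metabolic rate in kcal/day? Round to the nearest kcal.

1695 kcal/day

BMR = TEE ÷ activity factor = 2839 ÷ 1.675 = 1694.9254 kcal/day.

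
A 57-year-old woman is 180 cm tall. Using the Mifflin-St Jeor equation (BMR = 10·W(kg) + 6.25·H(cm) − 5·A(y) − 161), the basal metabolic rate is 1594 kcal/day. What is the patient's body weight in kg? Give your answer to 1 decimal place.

1594 = 10·W + 6.25(180) − 5(57) − 161
10·W = 1594 − 679 = 915, so W = 91.5 kg.

91.5 kg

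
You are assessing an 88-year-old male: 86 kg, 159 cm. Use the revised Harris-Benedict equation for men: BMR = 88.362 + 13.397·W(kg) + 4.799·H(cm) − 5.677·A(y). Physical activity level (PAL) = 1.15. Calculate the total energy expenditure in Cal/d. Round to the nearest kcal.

1730 Cal/d

Harris-Benedict: BMR = 88.362 + 13.397(86) + 4.799(159) − 5.677(88) = 1503.969 kcal/day.
TEE = BMR × activity factor = 1503.969 × 1.15 = 1729.5644 kcal/day.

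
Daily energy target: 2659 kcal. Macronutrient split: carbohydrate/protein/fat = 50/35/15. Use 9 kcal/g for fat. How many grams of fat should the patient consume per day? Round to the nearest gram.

44 g/day

Fat energy = 15% × 2659 = 398.85 kcal.
At 9 kcal/g: 398.85 ÷ 9 = 44.3167 g.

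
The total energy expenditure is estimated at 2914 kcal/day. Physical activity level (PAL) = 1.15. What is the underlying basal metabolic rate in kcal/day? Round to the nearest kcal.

2534 kcal/day

BMR = TEE ÷ activity factor = 2914 ÷ 1.15 = 2533.913 kcal/day.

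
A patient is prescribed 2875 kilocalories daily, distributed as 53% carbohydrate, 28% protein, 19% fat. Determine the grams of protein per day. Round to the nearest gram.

Protein energy = 28% × 2875 = 805 kcal.
At 4 kcal/g: 805 ÷ 4 = 201.25 g.

201 g/day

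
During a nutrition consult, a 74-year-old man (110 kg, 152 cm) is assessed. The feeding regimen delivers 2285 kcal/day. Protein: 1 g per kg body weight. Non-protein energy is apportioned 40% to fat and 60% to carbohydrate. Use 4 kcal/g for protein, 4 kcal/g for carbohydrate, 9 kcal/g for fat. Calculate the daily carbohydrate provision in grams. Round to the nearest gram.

277 g/day

Protein = 1 × 110 = 110 g → 110 × 4 = 440 kcal.
Non-protein calories = 2285 − 440 = 1845 kcal.
Fat: 40% × 1845 = 738 kcal; carbohydrate: 1107 kcal.
Carbohydrate: 1107 kcal ÷ 4 kcal/g = 276.75 g.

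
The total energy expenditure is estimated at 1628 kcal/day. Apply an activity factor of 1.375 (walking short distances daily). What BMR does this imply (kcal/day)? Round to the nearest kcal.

1184 kcal/day

BMR = TEE ÷ activity factor = 1628 ÷ 1.375 = 1184 kcal/day.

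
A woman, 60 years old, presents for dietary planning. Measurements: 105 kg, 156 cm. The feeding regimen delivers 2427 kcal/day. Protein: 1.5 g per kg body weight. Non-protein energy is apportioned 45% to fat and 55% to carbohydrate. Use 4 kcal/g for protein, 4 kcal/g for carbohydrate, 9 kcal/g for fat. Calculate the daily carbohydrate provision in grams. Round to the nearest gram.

Protein = 1.5 × 105 = 157.5 g → 157.5 × 4 = 630 kcal.
Non-protein calories = 2427 − 630 = 1797 kcal.
Fat: 45% × 1797 = 808.65 kcal; carbohydrate: 988.35 kcal.
Carbohydrate: 988.35 kcal ÷ 4 kcal/g = 247.0875 g.

247 g/day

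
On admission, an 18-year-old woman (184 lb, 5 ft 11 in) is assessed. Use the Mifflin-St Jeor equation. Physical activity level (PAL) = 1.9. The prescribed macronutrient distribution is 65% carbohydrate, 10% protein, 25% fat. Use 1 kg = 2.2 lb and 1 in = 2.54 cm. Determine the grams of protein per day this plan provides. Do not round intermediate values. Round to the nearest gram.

Convert to metric: weight = 184 ÷ 2.2 = 83.6364 kg; height = (5×12 + 11) × 2.54 = 71 × 2.54 = 180.34 cm.
Mifflin-St Jeor (female): BMR = 10(83.6364) + 6.25(180.34) − 5(18) − 161 = 836.3636 + 1127.125 − 90 − 161 = 1712.4886 kcal/day.
TEE = 1712.4886 × 1.9 = 3253.7284 kcal/day.
Protein energy = 10% × 3253.7284 = 325.3728 kcal.
Protein = 325.3728 ÷ 4 kcal/g = 81.3432 g.

81 g/day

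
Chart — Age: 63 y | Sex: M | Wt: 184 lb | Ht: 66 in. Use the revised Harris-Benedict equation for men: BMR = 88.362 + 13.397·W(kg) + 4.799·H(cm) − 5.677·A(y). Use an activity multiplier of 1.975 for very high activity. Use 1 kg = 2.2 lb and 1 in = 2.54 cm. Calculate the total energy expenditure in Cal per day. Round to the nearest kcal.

3270 Cal per day

Convert to metric: weight = 184 ÷ 2.2 = 83.6364 kg; height = 66 × 2.54 = 167.64 cm.
Harris-Benedict: BMR = 88.362 + 13.397(83.6364) + 4.799(167.64) − 5.677(63) = 1655.6917 kcal/day.
TEE = BMR × activity factor = 1655.6917 × 1.975 = 3269.9912 kcal/day.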